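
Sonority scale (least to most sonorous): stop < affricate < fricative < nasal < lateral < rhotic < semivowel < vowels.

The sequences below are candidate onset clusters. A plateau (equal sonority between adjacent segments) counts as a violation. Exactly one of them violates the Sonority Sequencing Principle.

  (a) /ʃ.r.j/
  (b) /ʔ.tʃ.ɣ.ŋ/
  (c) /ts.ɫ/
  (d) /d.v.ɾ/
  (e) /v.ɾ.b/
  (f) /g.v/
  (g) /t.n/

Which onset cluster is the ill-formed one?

(a) /ʃ.r.j/: profile 3-6-7 — obeys.
(b) /ʔ.tʃ.ɣ.ŋ/: profile 1-2-3-4 — obeys.
(c) /ts.ɫ/: profile 2-5 — obeys.
(d) /d.v.ɾ/: profile 1-3-6 — obeys.
(e) /v.ɾ.b/: profile 3-6-1 — violates.
(f) /g.v/: profile 1-3 — obeys.
(g) /t.n/: profile 1-4 — obeys.

e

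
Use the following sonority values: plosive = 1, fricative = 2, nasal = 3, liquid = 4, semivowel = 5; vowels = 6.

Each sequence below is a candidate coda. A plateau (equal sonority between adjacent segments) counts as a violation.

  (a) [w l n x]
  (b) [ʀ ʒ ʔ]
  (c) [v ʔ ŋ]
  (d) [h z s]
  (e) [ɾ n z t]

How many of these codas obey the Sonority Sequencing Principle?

3

(a) [w l n x]: profile 5-4-3-2 — obeys.
(b) [ʀ ʒ ʔ]: profile 4-2-1 — obeys.
(c) [v ʔ ŋ]: profile 2-1-3 — violates.
(d) [h z s]: profile 2-2-2 — violates.
(e) [ɾ n z t]: profile 4-3-2-1 — obeys.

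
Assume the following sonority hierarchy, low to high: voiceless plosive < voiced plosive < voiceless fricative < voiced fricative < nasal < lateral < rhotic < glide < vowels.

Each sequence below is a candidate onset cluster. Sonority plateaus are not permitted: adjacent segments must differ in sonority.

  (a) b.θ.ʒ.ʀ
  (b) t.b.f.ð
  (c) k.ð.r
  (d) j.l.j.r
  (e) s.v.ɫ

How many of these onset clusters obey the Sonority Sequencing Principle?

(a) 2-3-4-7 → obeys
(b) 1-2-3-4 → obeys
(c) 1-4-7 → obeys
(d) 8-6-8-7 → violates
(e) 3-4-6 → obeys

4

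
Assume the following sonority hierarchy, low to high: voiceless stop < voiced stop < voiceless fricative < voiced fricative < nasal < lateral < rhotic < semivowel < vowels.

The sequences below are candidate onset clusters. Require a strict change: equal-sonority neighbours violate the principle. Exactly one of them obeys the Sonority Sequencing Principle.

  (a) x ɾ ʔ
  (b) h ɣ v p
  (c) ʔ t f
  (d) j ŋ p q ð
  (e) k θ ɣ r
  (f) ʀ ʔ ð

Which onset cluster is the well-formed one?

e

(a) sonority 3-7-1: ill-formed.
(b) sonority 3-4-4-1: ill-formed.
(c) sonority 1-1-3: ill-formed.
(d) sonority 8-5-1-1-4: ill-formed.
(e) sonority 1-3-4-7: well-formed.
(f) sonority 7-1-4: ill-formed.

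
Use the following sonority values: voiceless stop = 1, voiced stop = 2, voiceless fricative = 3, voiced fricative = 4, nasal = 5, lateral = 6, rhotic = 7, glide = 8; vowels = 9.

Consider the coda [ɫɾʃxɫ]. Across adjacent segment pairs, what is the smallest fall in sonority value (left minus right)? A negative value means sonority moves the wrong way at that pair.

/ɫ/: lateral = 6.
/ɾ/: rhotic = 7.
/ʃ/: voiceless fricative = 3.
/x/: voiceless fricative = 3.
/ɫ/: lateral = 6.
/ɫ/→/ɾ/: change -1.
/ɾ/→/ʃ/: change +4.
/ʃ/→/x/: change +0.
/x/→/ɫ/: change -3.
Minimum = -3.

-3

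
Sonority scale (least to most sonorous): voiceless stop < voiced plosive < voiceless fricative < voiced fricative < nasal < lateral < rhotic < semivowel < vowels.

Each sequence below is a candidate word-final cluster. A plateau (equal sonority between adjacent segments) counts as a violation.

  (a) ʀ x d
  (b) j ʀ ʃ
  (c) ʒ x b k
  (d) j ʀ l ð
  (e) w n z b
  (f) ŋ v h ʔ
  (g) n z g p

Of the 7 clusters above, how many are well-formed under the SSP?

(a) 7-3-2 → obeys
(b) 8-7-3 → obeys
(c) 4-3-2-1 → obeys
(d) 8-7-6-4 → obeys
(e) 8-5-4-2 → obeys
(f) 5-4-3-1 → obeys
(g) 5-4-2-1 → obeys

7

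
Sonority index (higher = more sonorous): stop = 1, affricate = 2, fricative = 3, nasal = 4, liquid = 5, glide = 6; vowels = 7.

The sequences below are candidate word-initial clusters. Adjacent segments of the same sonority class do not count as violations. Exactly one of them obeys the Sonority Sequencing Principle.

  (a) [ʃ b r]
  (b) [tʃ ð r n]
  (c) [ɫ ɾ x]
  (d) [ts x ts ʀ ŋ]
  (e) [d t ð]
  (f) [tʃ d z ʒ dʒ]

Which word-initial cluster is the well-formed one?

e

(a) 3-1-5 → violates
(b) 2-3-5-4 → violates
(c) 5-5-3 → violates
(d) 2-3-2-5-4 → violates
(e) 1-1-3 → obeys
(f) 2-1-3-3-2 → violates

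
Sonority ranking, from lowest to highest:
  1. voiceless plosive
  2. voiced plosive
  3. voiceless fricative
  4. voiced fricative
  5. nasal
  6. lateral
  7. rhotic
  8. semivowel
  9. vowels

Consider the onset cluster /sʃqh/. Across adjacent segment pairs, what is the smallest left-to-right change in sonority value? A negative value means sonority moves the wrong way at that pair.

-2

/s/: voiceless fricative = 3.
/ʃ/: voiceless fricative = 3.
/q/: voiceless plosive = 1.
/h/: voiceless fricative = 3.
/s/→/ʃ/: change +0.
/ʃ/→/q/: change -2.
/q/→/h/: change +2.
Minimum = -2.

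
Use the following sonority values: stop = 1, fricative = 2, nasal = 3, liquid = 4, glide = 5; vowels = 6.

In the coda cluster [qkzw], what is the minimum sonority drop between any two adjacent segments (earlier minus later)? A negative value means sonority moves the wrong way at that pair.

-3

/q/ is a stop (sonority 1).
/k/ is a stop (sonority 1).
/z/ is a fricative (sonority 2).
/w/ is a glide (sonority 5).
/q/→/k/: change +0.
/k/→/z/: change -1.
/z/→/w/: change -3.
Minimum = -3.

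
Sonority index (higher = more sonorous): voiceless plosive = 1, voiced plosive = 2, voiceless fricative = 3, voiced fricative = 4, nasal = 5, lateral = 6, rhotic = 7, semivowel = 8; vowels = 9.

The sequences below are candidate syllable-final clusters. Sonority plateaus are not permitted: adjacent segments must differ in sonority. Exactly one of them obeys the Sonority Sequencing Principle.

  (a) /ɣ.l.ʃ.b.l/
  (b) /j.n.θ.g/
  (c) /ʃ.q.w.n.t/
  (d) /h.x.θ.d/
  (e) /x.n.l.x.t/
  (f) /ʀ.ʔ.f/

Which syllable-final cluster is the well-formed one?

(a) /ɣ.l.ʃ.b.l/: profile 4-6-3-2-6 — violates.
(b) /j.n.θ.g/: profile 8-5-3-2 — obeys.
(c) /ʃ.q.w.n.t/: profile 3-1-8-5-1 — violates.
(d) /h.x.θ.d/: profile 3-3-3-2 — violates.
(e) /x.n.l.x.t/: profile 3-5-6-3-1 — violates.
(f) /ʀ.ʔ.f/: profile 7-1-3 — violates.

b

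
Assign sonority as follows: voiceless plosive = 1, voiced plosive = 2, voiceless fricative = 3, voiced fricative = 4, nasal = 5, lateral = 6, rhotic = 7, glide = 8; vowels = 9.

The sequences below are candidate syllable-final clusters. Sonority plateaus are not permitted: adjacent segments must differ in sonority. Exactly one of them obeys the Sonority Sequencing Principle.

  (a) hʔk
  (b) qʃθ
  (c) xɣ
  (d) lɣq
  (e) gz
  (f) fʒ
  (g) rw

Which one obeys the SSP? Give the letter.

d

(a) 3-1-1 → violates
(b) 1-3-3 → violates
(c) 3-4 → violates
(d) 6-4-1 → obeys
(e) 2-4 → violates
(f) 3-4 → violates
(g) 7-8 → violates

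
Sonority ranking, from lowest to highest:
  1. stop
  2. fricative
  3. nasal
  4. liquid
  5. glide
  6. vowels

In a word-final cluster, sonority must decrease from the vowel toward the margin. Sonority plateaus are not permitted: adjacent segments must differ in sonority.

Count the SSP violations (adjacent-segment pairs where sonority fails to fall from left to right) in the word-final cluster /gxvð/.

/g/ is a stop (sonority 1).
/x/ is a fricative (sonority 2).
/v/ is a fricative (sonority 2).
/ð/ is a fricative (sonority 2).
/g/→/x/: 1→2 (does not fall) — violation.
/x/→/v/: 2→2 (plateau) — violation.
/v/→/ð/: 2→2 (plateau) — violation.

3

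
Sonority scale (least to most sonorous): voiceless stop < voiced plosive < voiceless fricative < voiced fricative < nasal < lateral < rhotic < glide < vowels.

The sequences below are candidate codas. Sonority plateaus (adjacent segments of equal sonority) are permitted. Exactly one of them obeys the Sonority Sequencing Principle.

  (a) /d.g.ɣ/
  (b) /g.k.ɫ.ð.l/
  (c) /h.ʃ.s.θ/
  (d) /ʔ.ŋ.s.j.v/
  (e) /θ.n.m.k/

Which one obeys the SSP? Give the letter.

c

(a) 2-2-4 → violates
(b) 2-1-6-4-6 → violates
(c) 3-3-3-3 → obeys
(d) 1-5-3-8-4 → violates
(e) 3-5-5-1 → violates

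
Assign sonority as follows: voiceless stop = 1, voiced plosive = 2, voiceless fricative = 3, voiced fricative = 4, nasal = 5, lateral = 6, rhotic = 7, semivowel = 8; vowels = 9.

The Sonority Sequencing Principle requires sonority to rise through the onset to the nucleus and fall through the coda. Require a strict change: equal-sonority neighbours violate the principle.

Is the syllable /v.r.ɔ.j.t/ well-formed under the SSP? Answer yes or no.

Onset: /v/ is a voiced fricative (sonority 4), /r/ is a rhotic (sonority 7); then the nucleus /ɔ/ (sonority 9).
Onset profile 4-7-9 — rises to the nucleus.
Coda: /j/ is a semivowel (sonority 8), /t/ is a voiceless stop (sonority 1).
Coda profile 9-8-1 — falls from the nucleus.

yes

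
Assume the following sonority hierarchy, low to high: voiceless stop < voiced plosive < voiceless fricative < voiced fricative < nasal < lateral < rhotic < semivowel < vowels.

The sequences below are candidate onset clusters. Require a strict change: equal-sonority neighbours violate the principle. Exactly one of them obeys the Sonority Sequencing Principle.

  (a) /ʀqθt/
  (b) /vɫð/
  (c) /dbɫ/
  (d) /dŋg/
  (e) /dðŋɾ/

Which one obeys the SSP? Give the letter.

e

(a) sonority 7-1-3-1: ill-formed.
(b) sonority 4-6-4: ill-formed.
(c) sonority 2-2-6: ill-formed.
(d) sonority 2-5-2: ill-formed.
(e) sonority 2-4-5-7: well-formed.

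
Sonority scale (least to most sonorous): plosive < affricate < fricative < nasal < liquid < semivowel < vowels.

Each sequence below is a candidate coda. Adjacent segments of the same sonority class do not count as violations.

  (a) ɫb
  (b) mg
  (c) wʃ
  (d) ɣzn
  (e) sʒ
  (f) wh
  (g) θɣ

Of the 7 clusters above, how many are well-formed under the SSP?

(a) 5-1 → obeys
(b) 4-1 → obeys
(c) 6-3 → obeys
(d) 3-3-4 → violates
(e) 3-3 → obeys
(f) 6-3 → obeys
(g) 3-3 → obeys

6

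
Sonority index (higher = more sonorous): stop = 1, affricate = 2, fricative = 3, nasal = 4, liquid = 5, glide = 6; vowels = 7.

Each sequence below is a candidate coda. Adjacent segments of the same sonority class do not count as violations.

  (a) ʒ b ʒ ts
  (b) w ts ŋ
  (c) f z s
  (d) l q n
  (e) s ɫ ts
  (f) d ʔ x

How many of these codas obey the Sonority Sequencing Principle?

(a) 3-1-3-2 → violates
(b) 6-2-4 → violates
(c) 3-3-3 → obeys
(d) 5-1-4 → violates
(e) 3-5-2 → violates
(f) 1-1-3 → violates

1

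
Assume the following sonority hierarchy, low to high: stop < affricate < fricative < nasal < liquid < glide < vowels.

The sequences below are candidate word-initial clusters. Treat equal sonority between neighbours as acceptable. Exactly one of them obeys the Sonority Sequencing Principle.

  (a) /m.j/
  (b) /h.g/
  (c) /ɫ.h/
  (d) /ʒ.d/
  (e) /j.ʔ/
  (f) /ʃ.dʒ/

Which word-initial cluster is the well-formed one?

(a) sonority 4-6: well-formed.
(b) sonority 3-1: ill-formed.
(c) sonority 5-3: ill-formed.
(d) sonority 3-1: ill-formed.
(e) sonority 6-1: ill-formed.
(f) sonority 3-2: ill-formed.

a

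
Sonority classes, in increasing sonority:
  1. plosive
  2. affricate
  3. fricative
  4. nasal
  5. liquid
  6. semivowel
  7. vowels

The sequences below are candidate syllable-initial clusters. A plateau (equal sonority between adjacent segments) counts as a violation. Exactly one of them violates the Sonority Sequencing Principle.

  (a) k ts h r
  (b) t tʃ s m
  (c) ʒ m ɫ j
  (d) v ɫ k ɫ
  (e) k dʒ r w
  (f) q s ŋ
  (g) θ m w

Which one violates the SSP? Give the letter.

d

(a) sonority 1-2-3-5: well-formed.
(b) sonority 1-2-3-4: well-formed.
(c) sonority 3-4-5-6: well-formed.
(d) sonority 3-5-1-5: ill-formed.
(e) sonority 1-2-5-6: well-formed.
(f) sonority 1-3-4: well-formed.
(g) sonority 3-4-6: well-formed.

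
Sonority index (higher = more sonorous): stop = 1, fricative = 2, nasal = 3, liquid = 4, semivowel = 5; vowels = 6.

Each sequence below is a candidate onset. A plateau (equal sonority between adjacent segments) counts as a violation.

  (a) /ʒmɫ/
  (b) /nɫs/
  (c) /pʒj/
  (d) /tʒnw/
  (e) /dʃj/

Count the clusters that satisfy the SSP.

(a) 2-3-4 → obeys
(b) 3-4-2 → violates
(c) 1-2-5 → obeys
(d) 1-2-3-5 → obeys
(e) 1-2-5 → obeys

4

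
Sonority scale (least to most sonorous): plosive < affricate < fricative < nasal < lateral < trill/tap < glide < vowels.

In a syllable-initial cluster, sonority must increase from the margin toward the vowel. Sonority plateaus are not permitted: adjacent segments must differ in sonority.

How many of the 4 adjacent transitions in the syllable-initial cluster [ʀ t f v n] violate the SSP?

/ʀ/: trill/tap = 6.
/t/: plosive = 1.
/f/: fricative = 3.
/v/: fricative = 3.
/n/: nasal = 4.
/ʀ/→/t/: 6→1 (does not rise) — violation.
/t/→/f/: 1→3 (rises) — ok.
/f/→/v/: 3→3 (plateau) — violation.
/v/→/n/: 3→4 (rises) — ok.

2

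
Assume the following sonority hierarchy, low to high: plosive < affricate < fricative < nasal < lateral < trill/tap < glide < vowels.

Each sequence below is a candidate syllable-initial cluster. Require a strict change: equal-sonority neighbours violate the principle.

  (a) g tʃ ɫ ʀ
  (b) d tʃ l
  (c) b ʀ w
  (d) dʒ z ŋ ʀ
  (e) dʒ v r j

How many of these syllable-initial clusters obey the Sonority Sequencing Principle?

(a) 1-2-5-6 → obeys
(b) 1-2-5 → obeys
(c) 1-6-7 → obeys
(d) 2-3-4-6 → obeys
(e) 2-3-6-7 → obeys

5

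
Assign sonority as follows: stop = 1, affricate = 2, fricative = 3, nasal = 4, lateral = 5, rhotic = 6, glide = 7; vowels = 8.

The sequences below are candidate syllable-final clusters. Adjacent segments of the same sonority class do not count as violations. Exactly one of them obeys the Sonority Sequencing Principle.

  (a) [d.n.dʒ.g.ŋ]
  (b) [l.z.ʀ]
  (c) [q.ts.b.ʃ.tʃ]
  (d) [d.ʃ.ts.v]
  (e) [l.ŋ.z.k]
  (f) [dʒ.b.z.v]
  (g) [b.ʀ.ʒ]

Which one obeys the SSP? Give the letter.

e

(a) 1-4-2-1-4 → violates
(b) 5-3-6 → violates
(c) 1-2-1-3-2 → violates
(d) 1-3-2-3 → violates
(e) 5-4-3-1 → obeys
(f) 2-1-3-3 → violates
(g) 1-6-3 → violates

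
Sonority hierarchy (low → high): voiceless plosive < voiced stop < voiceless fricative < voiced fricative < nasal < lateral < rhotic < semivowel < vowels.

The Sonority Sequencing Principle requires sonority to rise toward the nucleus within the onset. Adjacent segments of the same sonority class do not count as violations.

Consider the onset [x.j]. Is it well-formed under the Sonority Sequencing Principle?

yes

/x/ — voiceless fricative, sonority 3.
/j/ — semivowel, sonority 8.
The profile 3-8 strictly rises, so the onset satisfies the SSP.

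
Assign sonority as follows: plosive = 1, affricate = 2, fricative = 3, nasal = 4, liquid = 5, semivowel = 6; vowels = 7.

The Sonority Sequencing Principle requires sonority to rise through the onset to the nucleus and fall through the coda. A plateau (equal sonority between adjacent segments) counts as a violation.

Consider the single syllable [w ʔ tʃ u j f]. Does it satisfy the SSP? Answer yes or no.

Onset: /w/ is a semivowel (sonority 6), /ʔ/ is a plosive (sonority 1), /tʃ/ is an affricate (sonority 2); then the nucleus /u/ (sonority 7).
Onset profile 6-1-2-7 — does not strictly rise throughout.
Coda: /j/ is a semivowel (sonority 6), /f/ is a fricative (sonority 3).
Coda profile 7-6-3 — falls from the nucleus.

no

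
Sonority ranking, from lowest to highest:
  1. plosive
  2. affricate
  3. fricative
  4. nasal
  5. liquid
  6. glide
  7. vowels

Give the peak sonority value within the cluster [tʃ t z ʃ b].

3

/tʃ/: affricate = 2.
/t/: plosive = 1.
/z/: fricative = 3.
/ʃ/: fricative = 3.
/b/: plosive = 1.
The maximum is 3.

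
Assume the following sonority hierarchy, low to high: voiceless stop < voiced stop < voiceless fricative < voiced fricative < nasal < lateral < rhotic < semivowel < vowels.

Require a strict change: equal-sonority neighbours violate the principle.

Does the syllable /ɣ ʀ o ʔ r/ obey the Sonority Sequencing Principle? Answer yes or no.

Onset: /ɣ/ is a voiced fricative (sonority 4), /ʀ/ is a rhotic (sonority 7); then the nucleus /o/ (sonority 9).
Onset profile 4-7-9 — rises to the nucleus.
Coda: /ʔ/ is a voiceless stop (sonority 1), /r/ is a rhotic (sonority 7).
Coda profile 9-1-7 — does not strictly fall throughout.

no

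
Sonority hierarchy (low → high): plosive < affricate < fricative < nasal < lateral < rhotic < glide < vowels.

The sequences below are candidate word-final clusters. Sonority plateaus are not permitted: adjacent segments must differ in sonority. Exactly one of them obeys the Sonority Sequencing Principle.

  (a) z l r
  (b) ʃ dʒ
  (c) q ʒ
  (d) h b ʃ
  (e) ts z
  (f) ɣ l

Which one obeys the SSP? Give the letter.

b

(a) sonority 3-5-6: ill-formed.
(b) sonority 3-2: well-formed.
(c) sonority 1-3: ill-formed.
(d) sonority 3-1-3: ill-formed.
(e) sonority 2-3: ill-formed.
(f) sonority 3-5: ill-formed.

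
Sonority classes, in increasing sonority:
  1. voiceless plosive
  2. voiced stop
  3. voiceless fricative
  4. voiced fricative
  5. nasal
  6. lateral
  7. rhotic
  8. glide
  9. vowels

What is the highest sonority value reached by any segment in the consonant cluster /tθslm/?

6

/t/: voiceless plosive = 1.
/θ/: voiceless fricative = 3.
/s/: voiceless fricative = 3.
/l/: lateral = 6.
/m/: nasal = 5.
The maximum is 6.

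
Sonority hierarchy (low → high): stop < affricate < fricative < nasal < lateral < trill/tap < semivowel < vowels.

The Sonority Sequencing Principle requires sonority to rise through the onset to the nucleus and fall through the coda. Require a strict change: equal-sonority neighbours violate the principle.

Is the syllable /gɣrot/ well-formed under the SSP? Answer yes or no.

yes

Onset: /g/ is a stop (sonority 1), /ɣ/ is a fricative (sonority 3), /r/ is a trill/tap (sonority 6); then the nucleus /o/ (sonority 8).
Onset profile 1-3-6-8 — rises to the nucleus.
Coda: /t/ is a stop (sonority 1).
Coda profile 8-1 — falls from the nucleus.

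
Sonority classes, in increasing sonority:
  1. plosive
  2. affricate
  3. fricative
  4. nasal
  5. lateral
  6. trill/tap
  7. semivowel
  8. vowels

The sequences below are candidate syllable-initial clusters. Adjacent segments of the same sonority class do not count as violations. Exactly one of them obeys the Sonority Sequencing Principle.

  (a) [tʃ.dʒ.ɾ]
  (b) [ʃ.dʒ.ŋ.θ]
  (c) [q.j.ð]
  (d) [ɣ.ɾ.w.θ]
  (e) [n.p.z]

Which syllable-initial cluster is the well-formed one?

(a) 2-2-6 → obeys
(b) 3-2-4-3 → violates
(c) 1-7-3 → violates
(d) 3-6-7-3 → violates
(e) 4-1-3 → violates

a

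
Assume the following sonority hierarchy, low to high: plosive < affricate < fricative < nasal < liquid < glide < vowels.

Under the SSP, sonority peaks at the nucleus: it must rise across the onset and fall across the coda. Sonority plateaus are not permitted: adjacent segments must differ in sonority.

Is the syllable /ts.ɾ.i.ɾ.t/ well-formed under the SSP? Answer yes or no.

yes

Onset: /ts/ is an affricate (sonority 2), /ɾ/ is a liquid (sonority 5); then the nucleus /i/ (sonority 7).
Onset profile 2-5-7 — rises to the nucleus.
Coda: /ɾ/ is a liquid (sonority 5), /t/ is a plosive (sonority 1).
Coda profile 7-5-1 — falls from the nucleus.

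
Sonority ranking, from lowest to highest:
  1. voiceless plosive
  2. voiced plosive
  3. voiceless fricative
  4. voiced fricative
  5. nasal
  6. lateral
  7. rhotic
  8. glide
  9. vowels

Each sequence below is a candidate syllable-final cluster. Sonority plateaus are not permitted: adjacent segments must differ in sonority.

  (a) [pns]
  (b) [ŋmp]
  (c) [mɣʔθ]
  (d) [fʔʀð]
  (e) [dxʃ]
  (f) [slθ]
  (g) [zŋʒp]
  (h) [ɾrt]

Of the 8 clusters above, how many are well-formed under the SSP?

(a) sonority 1-5-3: ill-formed.
(b) sonority 5-5-1: ill-formed.
(c) sonority 5-4-1-3: ill-formed.
(d) sonority 3-1-7-4: ill-formed.
(e) sonority 2-3-3: ill-formed.
(f) sonority 3-6-3: ill-formed.
(g) sonority 4-5-4-1: ill-formed.
(h) sonority 7-7-1: ill-formed.

0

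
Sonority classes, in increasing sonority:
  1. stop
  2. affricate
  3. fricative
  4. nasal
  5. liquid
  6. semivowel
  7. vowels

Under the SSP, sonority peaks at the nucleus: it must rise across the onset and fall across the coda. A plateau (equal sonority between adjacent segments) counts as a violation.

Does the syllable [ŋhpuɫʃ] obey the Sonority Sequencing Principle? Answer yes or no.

Onset: /ŋ/ is a nasal (sonority 4), /h/ is a fricative (sonority 3), /p/ is a stop (sonority 1); then the nucleus /u/ (sonority 7).
Onset profile 4-3-1-7 — does not strictly rise throughout.
Coda: /ɫ/ is a liquid (sonority 5), /ʃ/ is a fricative (sonority 3).
Coda profile 7-5-3 — falls from the nucleus.

no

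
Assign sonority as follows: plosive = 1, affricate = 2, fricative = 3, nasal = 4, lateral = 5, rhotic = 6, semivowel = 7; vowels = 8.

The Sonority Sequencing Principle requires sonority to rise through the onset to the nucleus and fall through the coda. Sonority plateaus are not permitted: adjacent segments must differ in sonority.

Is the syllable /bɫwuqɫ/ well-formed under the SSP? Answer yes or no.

no

Onset: /b/ is a plosive (sonority 1), /ɫ/ is a lateral (sonority 5), /w/ is a semivowel (sonority 7); then the nucleus /u/ (sonority 8).
Onset profile 1-5-7-8 — rises to the nucleus.
Coda: /q/ is a plosive (sonority 1), /ɫ/ is a lateral (sonority 5).
Coda profile 8-1-5 — does not strictly fall throughout.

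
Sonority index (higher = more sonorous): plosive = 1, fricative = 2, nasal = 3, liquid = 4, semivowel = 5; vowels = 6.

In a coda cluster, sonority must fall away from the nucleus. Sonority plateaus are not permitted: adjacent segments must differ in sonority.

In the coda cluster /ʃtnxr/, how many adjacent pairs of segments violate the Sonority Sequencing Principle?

2

/ʃ/: fricative = 2.
/t/: plosive = 1.
/n/: nasal = 3.
/x/: fricative = 2.
/r/: liquid = 4.
/ʃ/→/t/: 2→1 (falls) — ok.
/t/→/n/: 1→3 (does not fall) — violation.
/n/→/x/: 3→2 (falls) — ok.
/x/→/r/: 2→4 (does not fall) — violation.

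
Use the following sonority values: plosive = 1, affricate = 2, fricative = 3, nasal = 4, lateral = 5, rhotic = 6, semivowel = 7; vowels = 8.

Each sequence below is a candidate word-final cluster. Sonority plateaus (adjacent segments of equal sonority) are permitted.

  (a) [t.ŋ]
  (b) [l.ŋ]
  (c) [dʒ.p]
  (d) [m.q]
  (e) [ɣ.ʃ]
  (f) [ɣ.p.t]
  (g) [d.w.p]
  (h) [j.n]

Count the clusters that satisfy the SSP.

(a) sonority 1-4: ill-formed.
(b) sonority 5-4: well-formed.
(c) sonority 2-1: well-formed.
(d) sonority 4-1: well-formed.
(e) sonority 3-3: well-formed.
(f) sonority 3-1-1: well-formed.
(g) sonority 1-7-1: ill-formed.
(h) sonority 7-4: well-formed.

6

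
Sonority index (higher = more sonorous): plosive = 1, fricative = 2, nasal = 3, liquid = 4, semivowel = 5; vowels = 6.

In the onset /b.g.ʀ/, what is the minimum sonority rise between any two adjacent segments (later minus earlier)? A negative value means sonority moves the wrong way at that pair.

0

/b/: plosive = 1.
/g/: plosive = 1.
/ʀ/: liquid = 4.
/b/→/g/: change +0.
/g/→/ʀ/: change +3.
Minimum = 0.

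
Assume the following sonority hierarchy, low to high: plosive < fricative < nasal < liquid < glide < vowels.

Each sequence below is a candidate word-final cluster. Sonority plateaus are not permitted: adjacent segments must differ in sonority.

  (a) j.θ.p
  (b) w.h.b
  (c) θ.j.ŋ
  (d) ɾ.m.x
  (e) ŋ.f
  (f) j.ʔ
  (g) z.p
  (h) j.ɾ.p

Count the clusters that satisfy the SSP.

(a) 5-2-1 → obeys
(b) 5-2-1 → obeys
(c) 2-5-3 → violates
(d) 4-3-2 → obeys
(e) 3-2 → obeys
(f) 5-1 → obeys
(g) 2-1 → obeys
(h) 5-4-1 → obeys

7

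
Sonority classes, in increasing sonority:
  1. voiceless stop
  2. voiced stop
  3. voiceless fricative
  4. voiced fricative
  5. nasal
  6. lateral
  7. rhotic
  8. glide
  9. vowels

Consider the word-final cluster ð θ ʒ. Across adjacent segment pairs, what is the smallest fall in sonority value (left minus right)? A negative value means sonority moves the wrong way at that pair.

/ð/ — voiced fricative, sonority 4.
/θ/ — voiceless fricative, sonority 3.
/ʒ/ — voiced fricative, sonority 4.
/ð/→/θ/: change +1.
/θ/→/ʒ/: change -1.
Minimum = -1.

-1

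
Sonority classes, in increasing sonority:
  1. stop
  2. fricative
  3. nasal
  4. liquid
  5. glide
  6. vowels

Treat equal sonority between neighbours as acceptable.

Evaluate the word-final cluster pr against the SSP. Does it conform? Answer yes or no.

/p/ is a stop (sonority 1).
/r/ is a liquid (sonority 4).
The profile is 1-4. Between /p/ (1) and /r/ (4) sonority does not fall, so the cluster violates the SSP.

no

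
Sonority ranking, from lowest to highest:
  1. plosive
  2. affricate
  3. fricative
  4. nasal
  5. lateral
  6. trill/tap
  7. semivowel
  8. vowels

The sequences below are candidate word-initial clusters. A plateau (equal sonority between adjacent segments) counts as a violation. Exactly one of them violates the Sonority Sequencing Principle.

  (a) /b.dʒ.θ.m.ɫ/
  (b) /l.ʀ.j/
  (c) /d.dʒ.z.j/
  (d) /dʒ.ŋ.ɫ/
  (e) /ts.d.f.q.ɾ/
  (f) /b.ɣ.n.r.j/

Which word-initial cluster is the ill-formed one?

e

(a) 1-2-3-4-5 → obeys
(b) 5-6-7 → obeys
(c) 1-2-3-7 → obeys
(d) 2-4-5 → obeys
(e) 2-1-3-1-6 → violates
(f) 1-3-4-6-7 → obeys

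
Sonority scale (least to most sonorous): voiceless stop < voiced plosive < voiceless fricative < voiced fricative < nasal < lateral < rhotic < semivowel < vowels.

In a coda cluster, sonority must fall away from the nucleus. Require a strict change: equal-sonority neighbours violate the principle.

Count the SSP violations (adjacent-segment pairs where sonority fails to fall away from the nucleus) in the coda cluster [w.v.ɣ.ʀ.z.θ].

2

/w/: semivowel = 8.
/v/: voiced fricative = 4.
/ɣ/: voiced fricative = 4.
/ʀ/: rhotic = 7.
/z/: voiced fricative = 4.
/θ/: voiceless fricative = 3.
/w/→/v/: 8→4 (falls) — ok.
/v/→/ɣ/: 4→4 (plateau) — violation.
/ɣ/→/ʀ/: 4→7 (does not fall) — violation.
/ʀ/→/z/: 7→4 (falls) — ok.
/z/→/θ/: 4→3 (falls) — ok.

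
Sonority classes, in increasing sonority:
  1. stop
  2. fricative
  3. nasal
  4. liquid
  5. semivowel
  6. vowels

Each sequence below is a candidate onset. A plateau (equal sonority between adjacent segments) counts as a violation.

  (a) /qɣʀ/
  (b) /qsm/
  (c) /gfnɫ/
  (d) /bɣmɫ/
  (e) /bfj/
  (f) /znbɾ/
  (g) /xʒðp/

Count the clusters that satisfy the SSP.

5

(a) /qɣʀ/: profile 1-2-4 — obeys.
(b) /qsm/: profile 1-2-3 — obeys.
(c) /gfnɫ/: profile 1-2-3-4 — obeys.
(d) /bɣmɫ/: profile 1-2-3-4 — obeys.
(e) /bfj/: profile 1-2-5 — obeys.
(f) /znbɾ/: profile 2-3-1-4 — violates.
(g) /xʒðp/: profile 2-2-2-1 — violates.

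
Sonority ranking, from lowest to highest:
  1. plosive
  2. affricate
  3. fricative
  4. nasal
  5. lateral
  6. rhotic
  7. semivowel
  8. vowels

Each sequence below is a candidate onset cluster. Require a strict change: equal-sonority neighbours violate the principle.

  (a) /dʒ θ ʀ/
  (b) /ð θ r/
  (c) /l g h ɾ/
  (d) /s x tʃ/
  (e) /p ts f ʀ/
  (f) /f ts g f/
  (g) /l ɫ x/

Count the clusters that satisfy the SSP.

2

(a) 2-3-6 → obeys
(b) 3-3-6 → violates
(c) 5-1-3-6 → violates
(d) 3-3-2 → violates
(e) 1-2-3-6 → obeys
(f) 3-2-1-3 → violates
(g) 5-5-3 → violates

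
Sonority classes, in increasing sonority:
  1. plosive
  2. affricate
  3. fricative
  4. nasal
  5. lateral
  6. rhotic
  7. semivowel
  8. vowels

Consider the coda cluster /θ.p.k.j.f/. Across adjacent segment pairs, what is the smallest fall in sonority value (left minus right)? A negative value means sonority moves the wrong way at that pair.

-6

/θ/: fricative = 3.
/p/: plosive = 1.
/k/: plosive = 1.
/j/: semivowel = 7.
/f/: fricative = 3.
/θ/→/p/: change +2.
/p/→/k/: change +0.
/k/→/j/: change -6.
/j/→/f/: change +4.
Minimum = -6.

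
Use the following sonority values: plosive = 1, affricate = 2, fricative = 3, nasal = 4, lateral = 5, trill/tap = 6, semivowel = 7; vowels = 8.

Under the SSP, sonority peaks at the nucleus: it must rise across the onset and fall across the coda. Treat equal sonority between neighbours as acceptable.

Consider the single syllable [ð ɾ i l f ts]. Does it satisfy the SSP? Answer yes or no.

yes

Onset: /ð/ is a fricative (sonority 3), /ɾ/ is a trill/tap (sonority 6); then the nucleus /i/ (sonority 8).
Onset profile 3-6-8 — rises to the nucleus.
Coda: /l/ is a lateral (sonority 5), /f/ is a fricative (sonority 3), /ts/ is an affricate (sonority 2).
Coda profile 8-5-3-2 — falls from the nucleus.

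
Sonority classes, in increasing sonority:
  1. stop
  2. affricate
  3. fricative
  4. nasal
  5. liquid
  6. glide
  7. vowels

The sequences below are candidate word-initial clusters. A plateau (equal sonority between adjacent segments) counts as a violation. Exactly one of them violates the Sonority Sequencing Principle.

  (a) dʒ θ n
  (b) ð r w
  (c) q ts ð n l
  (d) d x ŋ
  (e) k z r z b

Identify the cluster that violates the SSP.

e

(a) dʒ θ n: profile 2-3-4 — obeys.
(b) ð r w: profile 3-5-6 — obeys.
(c) q ts ð n l: profile 1-2-3-4-5 — obeys.
(d) d x ŋ: profile 1-3-4 — obeys.
(e) k z r z b: profile 1-3-5-3-1 — violates.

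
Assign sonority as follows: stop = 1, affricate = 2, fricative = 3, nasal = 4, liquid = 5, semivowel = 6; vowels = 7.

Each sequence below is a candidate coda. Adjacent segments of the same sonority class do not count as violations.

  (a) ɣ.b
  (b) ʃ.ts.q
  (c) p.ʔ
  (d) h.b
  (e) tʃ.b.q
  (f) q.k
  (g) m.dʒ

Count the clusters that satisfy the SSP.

7

(a) ɣ.b: profile 3-1 — obeys.
(b) ʃ.ts.q: profile 3-2-1 — obeys.
(c) p.ʔ: profile 1-1 — obeys.
(d) h.b: profile 3-1 — obeys.
(e) tʃ.b.q: profile 2-1-1 — obeys.
(f) q.k: profile 1-1 — obeys.
(g) m.dʒ: profile 4-2 — obeys.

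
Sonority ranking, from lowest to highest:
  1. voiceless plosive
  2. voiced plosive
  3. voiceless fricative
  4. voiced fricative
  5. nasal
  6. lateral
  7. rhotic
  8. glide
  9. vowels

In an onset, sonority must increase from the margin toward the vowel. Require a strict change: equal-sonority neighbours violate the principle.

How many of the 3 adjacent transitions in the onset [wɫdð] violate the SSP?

/w/ — glide, sonority 8.
/ɫ/ — lateral, sonority 6.
/d/ — voiced plosive, sonority 2.
/ð/ — voiced fricative, sonority 4.
/w/→/ɫ/: 8→6 (does not rise) — violation.
/ɫ/→/d/: 6→2 (does not rise) — violation.
/d/→/ð/: 2→4 (rises) — ok.

2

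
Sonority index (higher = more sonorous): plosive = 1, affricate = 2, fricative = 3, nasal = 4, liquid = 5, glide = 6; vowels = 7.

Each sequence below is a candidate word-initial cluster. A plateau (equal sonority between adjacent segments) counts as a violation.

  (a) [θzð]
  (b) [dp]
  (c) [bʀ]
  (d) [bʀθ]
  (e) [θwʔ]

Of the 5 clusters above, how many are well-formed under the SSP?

(a) [θzð]: profile 3-3-3 — violates.
(b) [dp]: profile 1-1 — violates.
(c) [bʀ]: profile 1-5 — obeys.
(d) [bʀθ]: profile 1-5-3 — violates.
(e) [θwʔ]: profile 3-6-1 — violates.

1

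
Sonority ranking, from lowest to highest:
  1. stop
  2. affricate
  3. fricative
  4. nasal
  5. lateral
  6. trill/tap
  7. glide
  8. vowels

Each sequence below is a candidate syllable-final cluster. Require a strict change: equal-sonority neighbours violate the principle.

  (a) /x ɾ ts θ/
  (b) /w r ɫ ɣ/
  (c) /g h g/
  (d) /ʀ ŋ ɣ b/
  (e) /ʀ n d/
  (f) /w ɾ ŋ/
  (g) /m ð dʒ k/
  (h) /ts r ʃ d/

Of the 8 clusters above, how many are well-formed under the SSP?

(a) 3-6-2-3 → violates
(b) 7-6-5-3 → obeys
(c) 1-3-1 → violates
(d) 6-4-3-1 → obeys
(e) 6-4-1 → obeys
(f) 7-6-4 → obeys
(g) 4-3-2-1 → obeys
(h) 2-6-3-1 → violates

5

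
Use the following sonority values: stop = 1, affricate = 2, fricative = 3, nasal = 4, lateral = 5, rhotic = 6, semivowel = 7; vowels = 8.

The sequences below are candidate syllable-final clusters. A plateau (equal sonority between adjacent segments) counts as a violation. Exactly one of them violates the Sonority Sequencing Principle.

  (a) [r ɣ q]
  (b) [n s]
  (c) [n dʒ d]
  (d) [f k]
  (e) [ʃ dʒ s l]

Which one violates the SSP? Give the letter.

e

(a) 6-3-1 → obeys
(b) 4-3 → obeys
(c) 4-2-1 → obeys
(d) 3-1 → obeys
(e) 3-2-3-5 → violates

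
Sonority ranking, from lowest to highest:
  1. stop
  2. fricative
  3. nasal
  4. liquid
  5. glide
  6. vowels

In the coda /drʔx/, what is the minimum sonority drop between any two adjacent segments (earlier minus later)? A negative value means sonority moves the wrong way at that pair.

/d/: stop = 1.
/r/: liquid = 4.
/ʔ/: stop = 1.
/x/: fricative = 2.
/d/→/r/: change -3.
/r/→/ʔ/: change +3.
/ʔ/→/x/: change -1.
Minimum = -3.

-3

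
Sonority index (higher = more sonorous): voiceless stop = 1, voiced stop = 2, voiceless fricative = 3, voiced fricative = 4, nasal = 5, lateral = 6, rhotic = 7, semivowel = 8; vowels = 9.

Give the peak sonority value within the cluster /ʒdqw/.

8

/ʒ/ is a voiced fricative (sonority 4).
/d/ is a voiced stop (sonority 2).
/q/ is a voiceless stop (sonority 1).
/w/ is a semivowel (sonority 8).
The maximum is 8.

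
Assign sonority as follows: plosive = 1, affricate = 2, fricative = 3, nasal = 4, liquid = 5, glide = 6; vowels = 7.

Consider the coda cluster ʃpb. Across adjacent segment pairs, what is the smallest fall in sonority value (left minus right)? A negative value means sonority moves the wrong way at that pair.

0

/ʃ/ is a fricative (sonority 3).
/p/ is a plosive (sonority 1).
/b/ is a plosive (sonority 1).
/ʃ/→/p/: change +2.
/p/→/b/: change +0.
Minimum = 0.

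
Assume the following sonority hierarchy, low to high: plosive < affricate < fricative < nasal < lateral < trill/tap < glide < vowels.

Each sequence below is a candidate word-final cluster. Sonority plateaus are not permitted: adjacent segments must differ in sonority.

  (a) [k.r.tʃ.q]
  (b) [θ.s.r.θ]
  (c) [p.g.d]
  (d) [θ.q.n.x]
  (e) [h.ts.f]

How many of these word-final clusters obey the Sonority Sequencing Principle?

0

(a) sonority 1-6-2-1: ill-formed.
(b) sonority 3-3-6-3: ill-formed.
(c) sonority 1-1-1: ill-formed.
(d) sonority 3-1-4-3: ill-formed.
(e) sonority 3-2-3: ill-formed.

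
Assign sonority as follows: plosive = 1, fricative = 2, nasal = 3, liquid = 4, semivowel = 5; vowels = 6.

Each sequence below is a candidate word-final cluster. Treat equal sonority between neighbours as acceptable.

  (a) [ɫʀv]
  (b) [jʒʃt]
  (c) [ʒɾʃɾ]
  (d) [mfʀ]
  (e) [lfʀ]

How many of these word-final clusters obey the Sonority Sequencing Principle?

(a) 4-4-2 → obeys
(b) 5-2-2-1 → obeys
(c) 2-4-2-4 → violates
(d) 3-2-4 → violates
(e) 4-2-4 → violates

2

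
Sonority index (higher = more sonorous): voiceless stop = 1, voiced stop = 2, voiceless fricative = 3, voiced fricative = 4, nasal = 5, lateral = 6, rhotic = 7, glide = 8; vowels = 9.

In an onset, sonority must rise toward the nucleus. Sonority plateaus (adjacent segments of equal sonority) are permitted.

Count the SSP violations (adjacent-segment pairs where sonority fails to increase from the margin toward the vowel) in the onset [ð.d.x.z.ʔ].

/ð/: voiced fricative = 4.
/d/: voiced stop = 2.
/x/: voiceless fricative = 3.
/z/: voiced fricative = 4.
/ʔ/: voiceless stop = 1.
/ð/→/d/: 4→2 (does not rise) — violation.
/d/→/x/: 2→3 (rises) — ok.
/x/→/z/: 3→4 (rises) — ok.
/z/→/ʔ/: 4→1 (does not rise) — violation.

2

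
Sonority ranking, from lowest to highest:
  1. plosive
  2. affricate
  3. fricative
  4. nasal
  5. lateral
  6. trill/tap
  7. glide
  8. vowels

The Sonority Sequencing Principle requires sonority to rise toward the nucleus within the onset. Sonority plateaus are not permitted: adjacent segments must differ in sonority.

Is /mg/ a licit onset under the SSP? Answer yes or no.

no

/m/ — nasal, sonority 4.
/g/ — plosive, sonority 1.
The profile is 4-1. Between /m/ (4) and /g/ (1) sonority does not rise, so the cluster violates the SSP.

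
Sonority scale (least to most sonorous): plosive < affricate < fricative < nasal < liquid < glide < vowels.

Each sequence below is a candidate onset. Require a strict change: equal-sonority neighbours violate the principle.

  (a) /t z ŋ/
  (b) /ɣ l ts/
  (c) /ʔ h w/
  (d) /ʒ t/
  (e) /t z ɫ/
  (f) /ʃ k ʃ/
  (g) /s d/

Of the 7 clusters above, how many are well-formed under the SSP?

3

(a) /t z ŋ/: profile 1-3-4 — obeys.
(b) /ɣ l ts/: profile 3-5-2 — violates.
(c) /ʔ h w/: profile 1-3-6 — obeys.
(d) /ʒ t/: profile 3-1 — violates.
(e) /t z ɫ/: profile 1-3-5 — obeys.
(f) /ʃ k ʃ/: profile 3-1-3 — violates.
(g) /s d/: profile 3-1 — violates.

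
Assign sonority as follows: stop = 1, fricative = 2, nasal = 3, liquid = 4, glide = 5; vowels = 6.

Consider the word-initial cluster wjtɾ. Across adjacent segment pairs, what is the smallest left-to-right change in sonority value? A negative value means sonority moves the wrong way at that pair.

-4

/w/: glide = 5.
/j/: glide = 5.
/t/: stop = 1.
/ɾ/: liquid = 4.
/w/→/j/: change +0.
/j/→/t/: change -4.
/t/→/ɾ/: change +3.
Minimum = -4.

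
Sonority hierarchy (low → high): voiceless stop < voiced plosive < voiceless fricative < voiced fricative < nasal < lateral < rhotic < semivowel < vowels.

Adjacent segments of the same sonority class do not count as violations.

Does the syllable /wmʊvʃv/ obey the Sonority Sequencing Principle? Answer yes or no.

no

Onset: /w/ is a semivowel (sonority 8), /m/ is a nasal (sonority 5); then the nucleus /ʊ/ (sonority 9).
Onset profile 8-5-9 — does not rise throughout.
Coda: /v/ is a voiced fricative (sonority 4), /ʃ/ is a voiceless fricative (sonority 3), /v/ is a voiced fricative (sonority 4).
Coda profile 9-4-3-4 — does not fall throughout.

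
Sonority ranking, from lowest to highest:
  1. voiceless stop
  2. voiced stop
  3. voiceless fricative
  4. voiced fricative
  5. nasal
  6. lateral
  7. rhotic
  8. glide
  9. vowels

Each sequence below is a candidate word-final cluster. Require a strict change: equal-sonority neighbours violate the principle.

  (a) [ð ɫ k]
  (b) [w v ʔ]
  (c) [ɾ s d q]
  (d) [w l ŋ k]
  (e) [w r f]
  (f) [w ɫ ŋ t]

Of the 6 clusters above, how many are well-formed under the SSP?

5

(a) 4-6-1 → violates
(b) 8-4-1 → obeys
(c) 7-3-2-1 → obeys
(d) 8-6-5-1 → obeys
(e) 8-7-3 → obeys
(f) 8-6-5-1 → obeys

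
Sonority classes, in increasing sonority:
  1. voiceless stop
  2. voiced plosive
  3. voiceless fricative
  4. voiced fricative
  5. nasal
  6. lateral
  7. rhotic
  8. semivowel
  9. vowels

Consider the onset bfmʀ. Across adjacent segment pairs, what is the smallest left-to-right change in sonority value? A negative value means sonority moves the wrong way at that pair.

/b/ — voiced plosive, sonority 2.
/f/ — voiceless fricative, sonority 3.
/m/ — nasal, sonority 5.
/ʀ/ — rhotic, sonority 7.
/b/→/f/: change +1.
/f/→/m/: change +2.
/m/→/ʀ/: change +2.
Minimum = 1.

1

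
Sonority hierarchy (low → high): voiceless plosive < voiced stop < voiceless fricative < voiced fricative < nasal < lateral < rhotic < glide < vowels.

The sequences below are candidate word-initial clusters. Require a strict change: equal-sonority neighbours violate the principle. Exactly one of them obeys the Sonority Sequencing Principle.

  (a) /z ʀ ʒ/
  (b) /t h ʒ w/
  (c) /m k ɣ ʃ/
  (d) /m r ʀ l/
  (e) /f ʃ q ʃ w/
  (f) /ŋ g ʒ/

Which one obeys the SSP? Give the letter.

(a) 4-7-4 → violates
(b) 1-3-4-8 → obeys
(c) 5-1-4-3 → violates
(d) 5-7-7-6 → violates
(e) 3-3-1-3-8 → violates
(f) 5-2-4 → violates

b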